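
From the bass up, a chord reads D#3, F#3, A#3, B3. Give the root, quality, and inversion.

Reducing to letter names: D#, F#, A#, B. These stack in thirds as B–D#–F#–A# — a B major seventh chord.
With the third (D#) in the bass, the chord is in first inversion (figured bass 6/5).

B major seventh, first inversion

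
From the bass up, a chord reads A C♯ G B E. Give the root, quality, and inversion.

Reducing to letter names: A, C#, G, B, E. These stack in thirds as A–C#–E–G–B — an A dominant ninth chord.
The lowest note is A, the root of the chord, so this is root position.

A dominant ninth, root position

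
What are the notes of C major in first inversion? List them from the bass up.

Spelling C major: C–E–G. In first inversion the third is bass, giving E, G, C from the bottom.

E, G, C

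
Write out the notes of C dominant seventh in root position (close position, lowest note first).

The chord tones are C–E–G–Bb. With the root (C) lowest for root position: C, E, G, Bb.

C, E, G, Bb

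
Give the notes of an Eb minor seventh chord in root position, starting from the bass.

Spelling Eb minor seventh: Eb–Gb–Bb–Db. In root position the root is bass, giving Eb, Gb, Bb, Db from the bottom.

Eb, Gb, Bb, Db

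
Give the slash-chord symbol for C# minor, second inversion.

Second inversion of C# minor has the fifth (G#) in the bass. As a slash chord: C#m/G#.

C#m/G#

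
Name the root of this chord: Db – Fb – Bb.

Bb

Db, Fb, Bb are the tones of a Bb diminished triad (Bb–Db–Fb), making Bb the root.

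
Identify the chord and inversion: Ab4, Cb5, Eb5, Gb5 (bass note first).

Ab minor seventh, root position

The distinct note names are Ab, Cb, Eb, Gb. Stacked in thirds they read Ab–Cb–Eb–Gb, which is a minor seventh chord on Ab.
With the root (Ab) in the bass, the chord is in root position (figured bass 7).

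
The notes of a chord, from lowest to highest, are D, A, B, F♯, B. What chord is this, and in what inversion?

B minor seventh, first inversion

The pitch classes D, A, B, F# arrange in thirds as B–D–F#–A: a B minor seventh chord.
The lowest note is D, the third of the chord, so this is first inversion (figured bass 6/5).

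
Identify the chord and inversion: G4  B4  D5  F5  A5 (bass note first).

G dominant ninth, root position

Reducing to letter names: G, B, D, F, A. These stack in thirds as G–B–D–F–A — a G dominant ninth chord.
G is the root of G dominant ninth; root in the bass means root position.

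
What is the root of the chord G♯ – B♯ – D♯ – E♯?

G#, B#, D#, E# are the tones of an E# minor seventh chord (E#–G#–B#–D#), making E# the root.

E#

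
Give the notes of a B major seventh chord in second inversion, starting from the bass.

F#, A#, B, D#

The chord tones are B–D#–F#–A#. With the fifth (F#) lowest for second inversion: F#, A#, B, D#.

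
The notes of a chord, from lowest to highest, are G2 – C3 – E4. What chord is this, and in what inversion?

C major, second inversion

The pitch classes G, C, E arrange in thirds as C–E–G: a C major triad.
The lowest note is G, the fifth of the chord, so this is second inversion (figured bass 6/4).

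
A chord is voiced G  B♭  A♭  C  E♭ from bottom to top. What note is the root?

Ab

Reordering G, Bb, Ab, C, Eb into stacked thirds gives Ab–C–Eb–G–Bb; the bottom of that stack, Ab, is the root.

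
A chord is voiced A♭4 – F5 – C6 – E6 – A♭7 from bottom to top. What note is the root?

F

Reordering Ab, F, C, E into stacked thirds gives F–Ab–C–E; the bottom of that stack, F, is the root.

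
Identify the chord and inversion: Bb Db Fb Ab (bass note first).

Bb half-diminished seventh, root position

The distinct note names are Bb, Db, Fb, Ab. Stacked in thirds they read Bb–Db–Fb–Ab, which is a half-diminished seventh chord on Bb.
Bb is the root of Bb half-diminished seventh; root in the bass means root position (figured bass 7).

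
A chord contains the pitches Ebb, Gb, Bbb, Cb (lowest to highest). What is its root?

Reordering Ebb, Gb, Bbb, Cb into stacked thirds gives Cb–Ebb–Gb–Bbb; the bottom of that stack, Cb, is the root.

Cb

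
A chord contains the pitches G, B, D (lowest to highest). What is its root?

G, B, D are the tones of a G major triad (G–B–D), making G the root.

G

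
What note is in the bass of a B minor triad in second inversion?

F#

B minor is B–D–F#. Second inversion places the fifth in the bass: F#.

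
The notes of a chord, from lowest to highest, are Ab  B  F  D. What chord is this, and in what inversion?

Reducing to letter names: Ab, B, F, D. These stack in thirds as B–D–F–Ab — a B diminished seventh chord.
Ab is the seventh of B diminished seventh; seventh in the bass means third inversion (figured bass 4/2).

B diminished seventh, third inversion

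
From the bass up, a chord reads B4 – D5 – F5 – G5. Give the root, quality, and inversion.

Reducing to letter names: B, D, F, G. These stack in thirds as G–B–D–F — a G dominant seventh chord.
The lowest note is B, the third of the chord, so this is first inversion (figured bass 6/5).

G dominant seventh, first inversion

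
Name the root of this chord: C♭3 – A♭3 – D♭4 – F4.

Db

Cb, Ab, Db, F are the tones of a Db dominant seventh chord (Db–F–Ab–Cb), making Db the root.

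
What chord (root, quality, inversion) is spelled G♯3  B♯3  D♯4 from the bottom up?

The distinct note names are G#, B#, D#. Stacked in thirds they read G#–B#–D#, which is a major triad on G#.
G# is the root of G# major; root in the bass means root position (figured bass 5/3).

G# major, root position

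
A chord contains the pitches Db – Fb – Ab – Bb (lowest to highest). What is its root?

Db, Fb, Ab, Bb are the tones of a Bb half-diminished seventh chord (Bb–Db–Fb–Ab), making Bb the root.

Bb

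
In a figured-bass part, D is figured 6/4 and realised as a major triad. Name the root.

The figures 6/4 mean the fifth of the chord is in the bass. If D is the fifth of a major triad, the root is G (chord tones G–B–D).

G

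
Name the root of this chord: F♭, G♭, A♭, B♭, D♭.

Fb, Gb, Ab, Bb, Db are the tones of a Gb dominant ninth chord (Gb–Bb–Db–Fb–Ab), making Gb the root.

Gb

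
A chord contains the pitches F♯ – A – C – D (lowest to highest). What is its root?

Reordering F#, A, C, D into stacked thirds gives D–F#–A–C; the bottom of that stack, D, is the root.

D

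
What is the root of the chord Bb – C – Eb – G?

Bb, C, Eb, G are the tones of a C minor seventh chord (C–Eb–G–Bb), making C the root.

C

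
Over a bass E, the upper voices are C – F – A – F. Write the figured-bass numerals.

4/2

The notes E, C, F, A stack in thirds as F–A–C–E — an F major seventh chord. The bass E is the seventh, so this is third inversion: figured 4/2.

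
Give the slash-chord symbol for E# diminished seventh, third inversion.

Third inversion of E# diminished seventh has the seventh (D) in the bass. As a slash chord: E#dim7/D.

E#dim7/D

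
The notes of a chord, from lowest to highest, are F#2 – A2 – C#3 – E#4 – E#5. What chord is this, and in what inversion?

F# minor-major seventh, root position

Reducing to letter names: F#, A, C#, E#. These stack in thirds as F#–A–C#–E# — an F# minor-major seventh chord.
With the root (F#) in the bass, the chord is in root position (figured bass 7).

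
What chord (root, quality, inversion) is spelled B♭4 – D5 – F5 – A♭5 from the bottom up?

The pitch classes Bb, D, F, Ab arrange in thirds as Bb–D–F–Ab: a Bb dominant seventh chord.
The lowest note is Bb, the root of the chord, so this is root position (figured bass 7).

Bb dominant seventh, root position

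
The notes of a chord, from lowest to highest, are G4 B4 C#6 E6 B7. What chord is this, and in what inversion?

The pitch classes G, B, C#, E arrange in thirds as C#–E–G–B: a C# half-diminished seventh chord.
G is the fifth of C# half-diminished seventh; fifth in the bass means second inversion (figured bass 4/3).

C# half-diminished seventh, second inversion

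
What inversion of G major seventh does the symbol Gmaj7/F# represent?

Gmaj7/F# means G major seventh with F# in the bass. F# is the seventh of G major seventh (G–B–D–F#), so this is third inversion.

third inversion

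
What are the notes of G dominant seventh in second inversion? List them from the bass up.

G dominant seventh is G–B–D–F. Second inversion puts the fifth (D) in the bass, with the remaining tones above: D, F, G, B.

D, F, G, B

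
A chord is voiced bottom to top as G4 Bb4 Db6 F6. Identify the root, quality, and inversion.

The distinct note names are G, Bb, Db, F. Stacked in thirds they read G–Bb–Db–F, which is a half-diminished seventh chord on G.
The lowest note is G, the root of the chord, so this is root position (figured bass 7).

G half-diminished seventh, root position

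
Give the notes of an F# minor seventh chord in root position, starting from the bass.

F#, A, C#, E

The chord tones are F#–A–C#–E. With the root (F#) lowest for root position: F#, A, C#, E.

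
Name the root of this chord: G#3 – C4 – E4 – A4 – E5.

Reordering G#, C, E, A into stacked thirds gives A–C–E–G#; the bottom of that stack, A, is the root.

A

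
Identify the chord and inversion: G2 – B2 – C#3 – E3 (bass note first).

Reducing to letter names: G, B, C#, E. These stack in thirds as C#–E–G–B — a C# half-diminished seventh chord.
The lowest note is G, the fifth of the chord, so this is second inversion (figured bass 4/3).

C# half-diminished seventh, second inversion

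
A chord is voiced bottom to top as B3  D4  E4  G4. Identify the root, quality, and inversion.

The distinct note names are B, D, E, G. Stacked in thirds they read E–G–B–D, which is a minor seventh chord on E.
With the fifth (B) in the bass, the chord is in second inversion (figured bass 4/3).

E minor seventh, second inversion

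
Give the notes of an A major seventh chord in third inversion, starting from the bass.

The chord tones are A–C#–E–G#. With the seventh (G#) lowest for third inversion: G#, A, C#, E.

G#, A, C#, E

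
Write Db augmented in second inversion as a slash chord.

Dbaug/A

Second inversion of Db augmented has the fifth (A) in the bass. As a slash chord: Dbaug/A.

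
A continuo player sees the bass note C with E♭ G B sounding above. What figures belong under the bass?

The notes C, Eb, G, B stack in thirds as C–Eb–G–B — a C minor-major seventh chord. The bass C is the root, so this is root position: figured 7.

7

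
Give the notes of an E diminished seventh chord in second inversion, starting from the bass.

Bb, Db, E, G

E diminished seventh is E–G–Bb–Db. Second inversion puts the fifth (Bb) in the bass, with the remaining tones above: Bb, Db, E, G.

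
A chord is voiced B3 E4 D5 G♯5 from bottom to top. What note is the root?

B, E, D, G# are the tones of an E dominant seventh chord (E–G#–B–D), making E the root.

E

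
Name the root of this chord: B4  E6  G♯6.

B, E, G# are the tones of an E major triad (E–G#–B), making E the root.

E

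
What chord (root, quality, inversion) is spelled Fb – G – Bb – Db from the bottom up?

G diminished seventh, third inversion

The pitch classes Fb, G, Bb, Db arrange in thirds as G–Bb–Db–Fb: a G diminished seventh chord.
Fb is the seventh of G diminished seventh; seventh in the bass means third inversion (figured bass 4/2).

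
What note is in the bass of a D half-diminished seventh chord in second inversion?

In second inversion the fifth is lowest. For D half-diminished seventh (D–F–Ab–C) that is Ab.

Ab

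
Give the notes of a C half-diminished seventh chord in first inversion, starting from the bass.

The chord tones are C–Eb–Gb–Bb. With the third (Eb) lowest for first inversion: Eb, Gb, Bb, C.

Eb, Gb, Bb, C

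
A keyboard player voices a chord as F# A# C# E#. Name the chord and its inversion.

The pitch classes F#, A#, C#, E# arrange in thirds as F#–A#–C#–E#: an F# major seventh chord.
F# is the root of F# major seventh; root in the bass means root position (figured bass 7).

F# major seventh, root position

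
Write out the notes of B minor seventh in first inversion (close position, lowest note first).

D, F#, A, B

Spelling B minor seventh: B–D–F#–A. In first inversion the third is bass, giving D, F#, A, B from the bottom.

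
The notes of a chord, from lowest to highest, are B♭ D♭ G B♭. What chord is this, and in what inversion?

G diminished, first inversion

The distinct note names are Bb, Db, G. Stacked in thirds they read G–Bb–Db, which is a diminished triad on G.
The lowest note is Bb, the third of the chord, so this is first inversion (figured bass 6).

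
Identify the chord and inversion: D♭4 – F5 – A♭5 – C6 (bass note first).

The distinct note names are Db, F, Ab, C. Stacked in thirds they read Db–F–Ab–C, which is a major seventh chord on Db.
With the root (Db) in the bass, the chord is in root position (figured bass 7).

Db major seventh, root position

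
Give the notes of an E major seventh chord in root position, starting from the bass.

E major seventh is E–G#–B–D#. Root position puts the root (E) in the bass, with the remaining tones above: E, G#, B, D#.

E, G#, B, D#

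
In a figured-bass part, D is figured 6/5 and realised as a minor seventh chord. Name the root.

The figures 6/5 mean the third of the chord is in the bass. If D is the third of a minor seventh chord, the root is B (chord tones B–D–F#–A).

B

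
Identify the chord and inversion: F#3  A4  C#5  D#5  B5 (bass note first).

B dominant ninth, second inversion

The distinct note names are F#, A, C#, D#, B. Stacked in thirds they read B–D#–F#–A–C#, which is a dominant ninth chord on B.
With the fifth (F#) in the bass, the chord is in second inversion.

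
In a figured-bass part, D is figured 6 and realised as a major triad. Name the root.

The figures 6 mean the third of the chord is in the bass. If D is the third of a major triad, the root is Bb (chord tones Bb–D–F).

Bb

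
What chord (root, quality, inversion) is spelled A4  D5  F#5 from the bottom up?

The distinct note names are A, D, F#. Stacked in thirds they read D–F#–A, which is a major triad on D.
A is the fifth of D major; fifth in the bass means second inversion (figured bass 6/4).

D major, second inversion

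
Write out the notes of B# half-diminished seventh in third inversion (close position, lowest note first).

A#, B#, D#, F#

The chord tones are B#–D#–F#–A#. With the seventh (A#) lowest for third inversion: A#, B#, D#, F#.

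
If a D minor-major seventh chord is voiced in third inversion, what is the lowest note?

D minor-major seventh is D–F–A–C#. Third inversion places the seventh in the bass: C#.

C#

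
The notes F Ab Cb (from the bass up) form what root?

The distinct letter names are F, Ab, Cb. Arranged as a stack of thirds they read F–Ab–Cb, so F is the root (an F diminished triad).

F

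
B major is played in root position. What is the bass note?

In root position the root is lowest. For B major (B–D#–F#) that is B.

B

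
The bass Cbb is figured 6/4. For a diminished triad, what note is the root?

The figures 6/4 mean the fifth of the chord is in the bass. If Cbb is the fifth of a diminished triad, the root is Fb (chord tones Fb–Abb–Cbb).

Fb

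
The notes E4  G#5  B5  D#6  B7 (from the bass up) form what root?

E

E, G#, B, D# are the tones of an E major seventh chord (E–G#–B–D#), making E the root.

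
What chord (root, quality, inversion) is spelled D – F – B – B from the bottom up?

The distinct note names are D, F, B. Stacked in thirds they read B–D–F, which is a diminished triad on B.
The lowest note is D, the third of the chord, so this is first inversion (figured bass 6).

B diminished, first inversion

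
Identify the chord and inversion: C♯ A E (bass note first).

A major, first inversion

Reducing to letter names: C#, A, E. These stack in thirds as A–C#–E — an A major triad.
C# is the third of A major; third in the bass means first inversion (figured bass 6).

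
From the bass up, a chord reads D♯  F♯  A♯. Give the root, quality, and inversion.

The pitch classes D#, F#, A# arrange in thirds as D#–F#–A#: a D# minor triad.
With the root (D#) in the bass, the chord is in root position (figured bass 5/3).

D# minor, root position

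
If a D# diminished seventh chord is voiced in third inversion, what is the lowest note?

C

In third inversion the seventh is lowest. For D# diminished seventh (D#–F#–A–C) that is C.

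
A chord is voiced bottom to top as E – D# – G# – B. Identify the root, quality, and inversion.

The pitch classes E, D#, G#, B arrange in thirds as E–G#–B–D#: an E major seventh chord.
E is the root of E major seventh; root in the bass means root position (figured bass 7).

E major seventh, root position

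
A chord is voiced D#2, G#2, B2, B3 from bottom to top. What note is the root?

G#

D#, G#, B are the tones of a G# minor triad (G#–B–D#), making G# the root.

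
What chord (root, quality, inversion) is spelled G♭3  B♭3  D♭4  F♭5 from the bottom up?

Gb dominant seventh, root position

The distinct note names are Gb, Bb, Db, Fb. Stacked in thirds they read Gb–Bb–Db–Fb, which is a dominant seventh chord on Gb.
The lowest note is Gb, the root of the chord, so this is root position (figured bass 7).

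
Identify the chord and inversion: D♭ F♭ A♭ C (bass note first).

Db minor-major seventh, root position

The distinct note names are Db, Fb, Ab, C. Stacked in thirds they read Db–Fb–Ab–C, which is a minor-major seventh chord on Db.
The lowest note is Db, the root of the chord, so this is root position (figured bass 7).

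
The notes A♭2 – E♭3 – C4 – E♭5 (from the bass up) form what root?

Ab

Ab, Eb, C are the tones of an Ab major triad (Ab–C–Eb), making Ab the root.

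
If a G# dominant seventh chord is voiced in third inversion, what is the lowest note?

G# dominant seventh is G#–B#–D#–F#. Third inversion places the seventh in the bass: F#.

F#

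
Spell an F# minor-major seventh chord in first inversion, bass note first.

A, C#, E#, F#

Spelling F# minor-major seventh: F#–A–C#–E#. In first inversion the third is bass, giving A, C#, E#, F# from the bottom.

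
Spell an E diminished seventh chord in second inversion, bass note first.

E diminished seventh is E–G–Bb–Db. Second inversion puts the fifth (Bb) in the bass, with the remaining tones above: Bb, Db, E, G.

Bb, Db, E, G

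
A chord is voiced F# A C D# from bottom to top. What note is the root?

D#

Reordering F#, A, C, D# into stacked thirds gives D#–F#–A–C; the bottom of that stack, D#, is the root.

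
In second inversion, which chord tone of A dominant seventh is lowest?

E

A dominant seventh is A–C#–E–G. Second inversion places the fifth in the bass: E.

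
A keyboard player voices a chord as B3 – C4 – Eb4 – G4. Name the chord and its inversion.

Reducing to letter names: B, C, Eb, G. These stack in thirds as C–Eb–G–B — a C minor-major seventh chord.
The lowest note is B, the seventh of the chord, so this is third inversion (figured bass 4/2).

C minor-major seventh, third inversion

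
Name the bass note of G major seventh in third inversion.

In third inversion the seventh is lowest. For G major seventh (G–B–D–F#) that is F#.

F#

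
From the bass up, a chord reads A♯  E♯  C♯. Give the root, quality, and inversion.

A# minor, root position

The distinct note names are A#, E#, C#. Stacked in thirds they read A#–C#–E#, which is a minor triad on A#.
A# is the root of A# minor; root in the bass means root position (figured bass 5/3).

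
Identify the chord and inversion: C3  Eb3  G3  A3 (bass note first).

Reducing to letter names: C, Eb, G, A. These stack in thirds as A–C–Eb–G — an A half-diminished seventh chord.
With the third (C) in the bass, the chord is in first inversion (figured bass 6/5).

A half-diminished seventh, first inversion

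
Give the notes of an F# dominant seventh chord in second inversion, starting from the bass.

C#, E, F#, A#

Spelling F# dominant seventh: F#–A#–C#–E. In second inversion the fifth is bass, giving C#, E, F#, A# from the bottom.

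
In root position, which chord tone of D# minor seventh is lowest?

D#

In root position the root is lowest. For D# minor seventh (D#–F#–A#–C#) that is D#.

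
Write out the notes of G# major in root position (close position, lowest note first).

G#, B#, D#

The chord tones are G#–B#–D#. With the root (G#) lowest for root position: G#, B#, D#.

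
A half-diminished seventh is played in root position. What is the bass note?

A

The root of A half-diminished seventh (A–C–Eb–G) is A; that is the bass in root position.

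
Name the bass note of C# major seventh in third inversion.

C# major seventh is C#–E#–G#–B#. Third inversion places the seventh in the bass: B#.

B#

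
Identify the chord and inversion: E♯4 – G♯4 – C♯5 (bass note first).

C# major, first inversion

Reducing to letter names: E#, G#, C#. These stack in thirds as C#–E#–G# — a C# major triad.
With the third (E#) in the bass, the chord is in first inversion (figured bass 6).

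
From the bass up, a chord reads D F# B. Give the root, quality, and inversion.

The pitch classes D, F#, B arrange in thirds as B–D–F#: a B minor triad.
The lowest note is D, the third of the chord, so this is first inversion (figured bass 6).

B minor, first inversion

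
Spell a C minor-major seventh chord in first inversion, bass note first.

Eb, G, B, C

The chord tones are C–Eb–G–B. With the third (Eb) lowest for first inversion: Eb, G, B, C.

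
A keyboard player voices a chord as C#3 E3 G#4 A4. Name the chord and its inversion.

A major seventh, first inversion

The distinct note names are C#, E, G#, A. Stacked in thirds they read A–C#–E–G#, which is a major seventh chord on A.
With the third (C#) in the bass, the chord is in first inversion (figured bass 6/5).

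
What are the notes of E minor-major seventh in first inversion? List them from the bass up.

G, B, D#, E

E minor-major seventh is E–G–B–D#. First inversion puts the third (G) in the bass, with the remaining tones above: G, B, D#, E.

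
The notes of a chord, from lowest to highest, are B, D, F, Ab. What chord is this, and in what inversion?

B diminished seventh, root position

The pitch classes B, D, F, Ab arrange in thirds as B–D–F–Ab: a B diminished seventh chord.
The lowest note is B, the root of the chord, so this is root position (figured bass 7).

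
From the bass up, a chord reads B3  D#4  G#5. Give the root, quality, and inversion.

Reducing to letter names: B, D#, G#. These stack in thirds as G#–B–D# — a G# minor triad.
The lowest note is B, the third of the chord, so this is first inversion (figured bass 6).

G# minor, first inversion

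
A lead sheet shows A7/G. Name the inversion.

A7/G means A dominant seventh with G in the bass. G is the seventh of A dominant seventh (A–C#–E–G), so this is third inversion.

third inversion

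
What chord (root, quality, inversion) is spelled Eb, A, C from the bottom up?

Reducing to letter names: Eb, A, C. These stack in thirds as A–C–Eb — an A diminished triad.
Eb is the fifth of A diminished; fifth in the bass means second inversion (figured bass 6/4).

A diminished, second inversion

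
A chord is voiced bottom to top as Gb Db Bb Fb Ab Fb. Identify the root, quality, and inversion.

The pitch classes Gb, Db, Bb, Fb, Ab arrange in thirds as Gb–Bb–Db–Fb–Ab: a Gb dominant ninth chord.
Gb is the root of Gb dominant ninth; root in the bass means root position.

Gb dominant ninth, root position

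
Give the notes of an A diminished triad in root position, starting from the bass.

A, C, Eb

A diminished is A–C–Eb. Root position puts the root (A) in the bass, with the remaining tones above: A, C, Eb.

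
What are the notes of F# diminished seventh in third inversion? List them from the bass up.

F# diminished seventh is F#–A–C–Eb. Third inversion puts the seventh (Eb) in the bass, with the remaining tones above: Eb, F#, A, C.

Eb, F#, A, C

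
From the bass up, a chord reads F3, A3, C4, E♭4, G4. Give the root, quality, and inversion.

The distinct note names are F, A, C, Eb, G. Stacked in thirds they read F–A–C–Eb–G, which is a dominant ninth chord on F.
With the root (F) in the bass, the chord is in root position.

F dominant ninth, root position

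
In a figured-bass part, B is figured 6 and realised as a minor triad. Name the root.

G#

The figures 6 mean the third of the chord is in the bass. If B is the third of a minor triad, the root is G# (chord tones G#–B–D#).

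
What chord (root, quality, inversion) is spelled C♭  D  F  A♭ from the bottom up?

D diminished seventh, third inversion

Reducing to letter names: Cb, D, F, Ab. These stack in thirds as D–F–Ab–Cb — a D diminished seventh chord.
The lowest note is Cb, the seventh of the chord, so this is third inversion (figured bass 4/2).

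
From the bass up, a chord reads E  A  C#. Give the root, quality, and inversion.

A major, second inversion

Reducing to letter names: E, A, C#. These stack in thirds as A–C#–E — an A major triad.
With the fifth (E) in the bass, the chord is in second inversion (figured bass 6/4).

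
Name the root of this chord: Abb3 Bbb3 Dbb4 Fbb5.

Bbb

The distinct letter names are Abb, Bbb, Dbb, Fbb. Arranged as a stack of thirds they read Bbb–Dbb–Fbb–Abb, so Bbb is the root (a Bbb half-diminished seventh chord).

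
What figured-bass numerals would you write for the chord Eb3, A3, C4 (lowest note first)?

6/4

The notes Eb, A, C stack in thirds as A–C–Eb — an A diminished triad. The bass Eb is the fifth, so this is second inversion: figured 6/4.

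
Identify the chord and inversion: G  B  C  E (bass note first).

C major seventh, second inversion

The distinct note names are G, B, C, E. Stacked in thirds they read C–E–G–B, which is a major seventh chord on C.
G is the fifth of C major seventh; fifth in the bass means second inversion (figured bass 4/3).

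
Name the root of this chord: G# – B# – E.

The distinct letter names are G#, B#, E. Arranged as a stack of thirds they read E–G#–B#, so E is the root (an E augmented triad).

E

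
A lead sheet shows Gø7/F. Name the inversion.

third inversion

Gø7/F means G half-diminished seventh with F in the bass. F is the seventh of G half-diminished seventh (G–Bb–Db–F), so this is third inversion.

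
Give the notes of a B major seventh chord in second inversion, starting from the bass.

B major seventh is B–D#–F#–A#. Second inversion puts the fifth (F#) in the bass, with the remaining tones above: F#, A#, B, D#.

F#, A#, B, D#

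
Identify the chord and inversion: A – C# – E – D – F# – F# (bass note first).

D major ninth, second inversion

Reducing to letter names: A, C#, E, D, F#. These stack in thirds as D–F#–A–C#–E — a D major ninth chord.
A is the fifth of D major ninth; fifth in the bass means second inversion.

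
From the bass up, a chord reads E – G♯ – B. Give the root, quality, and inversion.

The pitch classes E, G#, B arrange in thirds as E–G#–B: an E major triad.
With the root (E) in the bass, the chord is in root position (figured bass 5/3).

E major, root position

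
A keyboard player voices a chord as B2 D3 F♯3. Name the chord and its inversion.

B minor, root position

The distinct note names are B, D, F#. Stacked in thirds they read B–D–F#, which is a minor triad on B.
The lowest note is B, the root of the chord, so this is root position (figured bass 5/3).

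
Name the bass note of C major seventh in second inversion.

C major seventh is C–E–G–B. Second inversion places the fifth in the bass: G.

G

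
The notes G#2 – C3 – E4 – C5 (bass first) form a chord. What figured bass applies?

6/4

The notes G#, C, E stack in thirds as C–E–G# — a C augmented triad. The bass G# is the fifth, so this is second inversion: figured 6/4.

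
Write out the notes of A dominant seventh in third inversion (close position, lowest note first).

G, A, C#, E

Spelling A dominant seventh: A–C#–E–G. In third inversion the seventh is bass, giving G, A, C#, E from the bottom.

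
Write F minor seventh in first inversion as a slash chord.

Fm7/Ab

First inversion of F minor seventh has the third (Ab) in the bass. As a slash chord: Fm7/Ab.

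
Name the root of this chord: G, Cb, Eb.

Reordering G, Cb, Eb into stacked thirds gives Cb–Eb–G; the bottom of that stack, Cb, is the root.

Cb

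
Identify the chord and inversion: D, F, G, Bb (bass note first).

Reducing to letter names: D, F, G, Bb. These stack in thirds as G–Bb–D–F — a G minor seventh chord.
The lowest note is D, the fifth of the chord, so this is second inversion (figured bass 4/3).

G minor seventh, second inversion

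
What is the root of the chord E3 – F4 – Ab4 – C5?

E, F, Ab, C are the tones of an F minor-major seventh chord (F–Ab–C–E), making F the root.

F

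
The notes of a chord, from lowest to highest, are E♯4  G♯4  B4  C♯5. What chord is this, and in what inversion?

The distinct note names are E#, G#, B, C#. Stacked in thirds they read C#–E#–G#–B, which is a dominant seventh chord on C#.
E# is the third of C# dominant seventh; third in the bass means first inversion (figured bass 6/5).

C# dominant seventh, first inversion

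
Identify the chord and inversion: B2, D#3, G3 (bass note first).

Reducing to letter names: B, D#, G. These stack in thirds as G–B–D# — a G augmented triad.
B is the third of G augmented; third in the bass means first inversion (figured bass 6).

G augmented, first inversion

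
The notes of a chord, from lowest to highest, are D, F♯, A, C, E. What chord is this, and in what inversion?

The distinct note names are D, F#, A, C, E. Stacked in thirds they read D–F#–A–C–E, which is a dominant ninth chord on D.
D is the root of D dominant ninth; root in the bass means root position.

D dominant ninth, root position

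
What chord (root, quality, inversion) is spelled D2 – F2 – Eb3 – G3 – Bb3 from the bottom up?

Eb major ninth, third inversion

Reducing to letter names: D, F, Eb, G, Bb. These stack in thirds as Eb–G–Bb–D–F — an Eb major ninth chord.
D is the seventh of Eb major ninth; seventh in the bass means third inversion.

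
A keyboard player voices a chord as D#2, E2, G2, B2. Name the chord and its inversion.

E minor-major seventh, third inversion

The distinct note names are D#, E, G, B. Stacked in thirds they read E–G–B–D#, which is a minor-major seventh chord on E.
With the seventh (D#) in the bass, the chord is in third inversion (figured bass 4/2).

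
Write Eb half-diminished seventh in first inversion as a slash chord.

First inversion of Eb half-diminished seventh has the third (Gb) in the bass. As a slash chord: Ebø7/Gb.

Ebø7/Gb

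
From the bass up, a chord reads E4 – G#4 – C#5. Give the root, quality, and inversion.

C# minor, first inversion

The distinct note names are E, G#, C#. Stacked in thirds they read C#–E–G#, which is a minor triad on C#.
With the third (E) in the bass, the chord is in first inversion (figured bass 6).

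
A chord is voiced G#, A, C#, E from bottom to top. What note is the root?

The distinct letter names are G#, A, C#, E. Arranged as a stack of thirds they read A–C#–E–G#, so A is the root (an A major seventh chord).

A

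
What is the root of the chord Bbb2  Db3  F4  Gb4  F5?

Gb

Bbb, Db, F, Gb are the tones of a Gb minor-major seventh chord (Gb–Bbb–Db–F), making Gb the root.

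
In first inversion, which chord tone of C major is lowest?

E

C major is C–E–G. First inversion places the third in the bass: E.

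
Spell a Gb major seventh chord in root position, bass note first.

The chord tones are Gb–Bb–Db–F. With the root (Gb) lowest for root position: Gb, Bb, Db, F.

Gb, Bb, Db, F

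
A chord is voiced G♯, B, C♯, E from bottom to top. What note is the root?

C#

The distinct letter names are G#, B, C#, E. Arranged as a stack of thirds they read C#–E–G#–B, so C# is the root (a C# minor seventh chord).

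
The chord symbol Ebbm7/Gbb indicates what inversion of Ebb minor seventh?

first inversion

Ebbm7/Gbb means Ebb minor seventh with Gbb in the bass. Gbb is the third of Ebb minor seventh (Ebb–Gbb–Bbb–Dbb), so this is first inversion.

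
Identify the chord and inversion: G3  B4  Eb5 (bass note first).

The pitch classes G, B, Eb arrange in thirds as Eb–G–B: an Eb augmented triad.
G is the third of Eb augmented; third in the bass means first inversion (figured bass 6).

Eb augmented, first inversion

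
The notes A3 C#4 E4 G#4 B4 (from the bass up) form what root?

A

Reordering A, C#, E, G#, B into stacked thirds gives A–C#–E–G#–B; the bottom of that stack, A, is the root.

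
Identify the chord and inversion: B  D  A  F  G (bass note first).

Reducing to letter names: B, D, A, F, G. These stack in thirds as G–B–D–F–A — a G dominant ninth chord.
B is the third of G dominant ninth; third in the bass means first inversion.

G dominant ninth, first inversion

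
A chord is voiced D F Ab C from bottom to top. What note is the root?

D, F, Ab, C are the tones of a D half-diminished seventh chord (D–F–Ab–C), making D the root.

D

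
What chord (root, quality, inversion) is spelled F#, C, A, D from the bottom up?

D dominant seventh, first inversion

The pitch classes F#, C, A, D arrange in thirds as D–F#–A–C: a D dominant seventh chord.
The lowest note is F#, the third of the chord, so this is first inversion (figured bass 6/5).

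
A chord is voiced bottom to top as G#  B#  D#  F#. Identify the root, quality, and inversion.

G# dominant seventh, root position

The pitch classes G#, B#, D#, F# arrange in thirds as G#–B#–D#–F#: a G# dominant seventh chord.
With the root (G#) in the bass, the chord is in root position (figured bass 7).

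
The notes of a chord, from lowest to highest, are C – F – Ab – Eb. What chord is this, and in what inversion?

F minor seventh, second inversion

The distinct note names are C, F, Ab, Eb. Stacked in thirds they read F–Ab–C–Eb, which is a minor seventh chord on F.
With the fifth (C) in the bass, the chord is in second inversion (figured bass 4/3).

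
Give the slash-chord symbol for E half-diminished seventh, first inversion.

First inversion of E half-diminished seventh has the third (G) in the bass. As a slash chord: Eø7/G.

Eø7/G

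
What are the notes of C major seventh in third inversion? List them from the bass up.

B, C, E, G

C major seventh is C–E–G–B. Third inversion puts the seventh (B) in the bass, with the remaining tones above: B, C, E, G.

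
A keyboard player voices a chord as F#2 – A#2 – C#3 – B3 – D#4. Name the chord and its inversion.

B major ninth, second inversion

The distinct note names are F#, A#, C#, B, D#. Stacked in thirds they read B–D#–F#–A#–C#, which is a major ninth chord on B.
F# is the fifth of B major ninth; fifth in the bass means second inversion.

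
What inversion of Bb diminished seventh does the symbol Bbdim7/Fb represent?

second inversion

Bbdim7/Fb means Bb diminished seventh with Fb in the bass. Fb is the fifth of Bb diminished seventh (Bb–Db–Fb–Abb), so this is second inversion.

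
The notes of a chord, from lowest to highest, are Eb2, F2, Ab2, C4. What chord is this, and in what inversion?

The distinct note names are Eb, F, Ab, C. Stacked in thirds they read F–Ab–C–Eb, which is a minor seventh chord on F.
The lowest note is Eb, the seventh of the chord, so this is third inversion (figured bass 4/2).

F minor seventh, third inversion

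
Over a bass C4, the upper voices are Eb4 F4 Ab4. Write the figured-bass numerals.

The notes C, Eb, F, Ab stack in thirds as F–Ab–C–Eb — an F minor seventh chord. The bass C is the fifth, so this is second inversion: figured 4/3.

4/3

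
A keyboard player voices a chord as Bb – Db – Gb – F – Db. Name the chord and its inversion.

Gb major seventh, first inversion

The pitch classes Bb, Db, Gb, F arrange in thirds as Gb–Bb–Db–F: a Gb major seventh chord.
The lowest note is Bb, the third of the chord, so this is first inversion (figured bass 6/5).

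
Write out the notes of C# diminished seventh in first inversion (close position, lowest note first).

C# diminished seventh is C#–E–G–Bb. First inversion puts the third (E) in the bass, with the remaining tones above: E, G, Bb, C#.

E, G, Bb, C#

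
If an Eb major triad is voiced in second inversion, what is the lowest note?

Bb

The fifth of Eb major (Eb–G–Bb) is Bb; that is the bass in second inversion.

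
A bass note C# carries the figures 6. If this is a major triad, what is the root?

A

The figures 6 mean the third of the chord is in the bass. If C# is the third of a major triad, the root is A (chord tones A–C#–E).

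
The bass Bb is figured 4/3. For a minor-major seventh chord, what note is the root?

Eb

The figures 4/3 mean the fifth of the chord is in the bass. If Bb is the fifth of a minor-major seventh chord, the root is Eb (chord tones Eb–Gb–Bb–D).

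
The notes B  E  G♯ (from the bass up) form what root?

B, E, G# are the tones of an E major triad (E–G#–B), making E the root.

E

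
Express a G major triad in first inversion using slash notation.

GM/B

First inversion of G major has the third (B) in the bass. As a slash chord: GM/B.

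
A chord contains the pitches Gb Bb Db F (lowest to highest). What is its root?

Gb

Gb, Bb, Db, F are the tones of a Gb major seventh chord (Gb–Bb–Db–F), making Gb the root.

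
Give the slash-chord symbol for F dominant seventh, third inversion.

F7/Eb

Third inversion of F dominant seventh has the seventh (Eb) in the bass. As a slash chord: F7/Eb.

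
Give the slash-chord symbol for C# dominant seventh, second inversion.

Second inversion of C# dominant seventh has the fifth (G#) in the bass. As a slash chord: C#7/G#.

C#7/G#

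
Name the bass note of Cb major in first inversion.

Eb

Cb major is Cb–Eb–Gb. First inversion places the third in the bass: Eb.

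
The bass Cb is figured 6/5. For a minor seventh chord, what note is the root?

The figures 6/5 mean the third of the chord is in the bass. If Cb is the third of a minor seventh chord, the root is Ab (chord tones Ab–Cb–Eb–Gb).

Ab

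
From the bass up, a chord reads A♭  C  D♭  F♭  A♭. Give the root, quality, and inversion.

Reducing to letter names: Ab, C, Db, Fb. These stack in thirds as Db–Fb–Ab–C — a Db minor-major seventh chord.
Ab is the fifth of Db minor-major seventh; fifth in the bass means second inversion (figured bass 4/3).

Db minor-major seventh, second inversion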